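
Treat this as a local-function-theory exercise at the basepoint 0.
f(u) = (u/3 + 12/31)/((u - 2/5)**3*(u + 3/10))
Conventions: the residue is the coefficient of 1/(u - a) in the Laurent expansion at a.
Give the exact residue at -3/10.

The residue is -8900/10633.

At the order-1 pole -3/10 set g(u) = (u - (-3/10))*f(u) = (u/3 + 12/31)/(u - 2/5)**3.
Simple pole: residue = g(a) at a = -3/10, which is -8900/10633.


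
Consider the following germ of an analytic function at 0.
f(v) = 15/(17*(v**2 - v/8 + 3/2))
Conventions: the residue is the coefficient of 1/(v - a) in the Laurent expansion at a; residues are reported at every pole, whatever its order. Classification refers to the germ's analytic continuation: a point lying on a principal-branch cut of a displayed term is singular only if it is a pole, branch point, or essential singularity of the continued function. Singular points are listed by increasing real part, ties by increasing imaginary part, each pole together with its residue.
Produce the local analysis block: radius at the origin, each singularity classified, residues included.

Denominator factor (v**2 - v/8 + 3/2): discriminant -383/64, complex-conjugate roots (1/16) + ((1/16)*sqrt(383))*i and (1/16) - ((1/16)*sqrt(383))*i; poles of order 1, moduli (1/2)*sqrt(6) and (1/2)*sqrt(6).
The radius of convergence is the smallest modulus among the singular points: (1/2)*sqrt(6).
The factor v**2 - v/8 + 3/2 splits as (v - a)(v - a') with a = (1/16) - ((1/16)*sqrt(383))*i, a' = (1/16) + ((1/16)*sqrt(383))*i. At the order-1 pole a set g(v) = (v - a)*f(v) = [15/17] / (v - a').
Simple pole: residue = g(a) at a = (1/16) - ((1/16)*sqrt(383))*i, which is ((120/6511)*sqrt(383))*i.
The factor v**2 - v/8 + 3/2 splits as (v - a)(v - a') with a = (1/16) + ((1/16)*sqrt(383))*i, a' = (1/16) - ((1/16)*sqrt(383))*i. At the order-1 pole a set g(v) = (v - a)*f(v) = [15/17] / (v - a').
Simple pole: residue = g(a) at a = (1/16) + ((1/16)*sqrt(383))*i, which is -((120/6511)*sqrt(383))*i.
List the singular points by increasing real part (a conjugate pair: the negative imaginary part first).

Radius of convergence at 0: (1/2)*sqrt(6).
At (1/16) - ((1/16)*sqrt(383))*i: a pole of order 1; residue ((120/6511)*sqrt(383))*i.
At (1/16) + ((1/16)*sqrt(383))*i: a pole of order 1; residue -((120/6511)*sqrt(383))*i.


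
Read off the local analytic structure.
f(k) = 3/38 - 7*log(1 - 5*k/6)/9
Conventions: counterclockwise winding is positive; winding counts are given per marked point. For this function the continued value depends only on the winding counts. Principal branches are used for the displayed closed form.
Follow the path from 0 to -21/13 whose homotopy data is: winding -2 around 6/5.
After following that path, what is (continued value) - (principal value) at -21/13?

The rational part is single-valued and drops out of the difference; each branch term changes only by its own monodromy.
(-7/9)*log(1 - k/(6/5)): each positive loop around 6/5 adds 2*pi*i to the log, so winding -2 contributes (-7/9)*(-2)*2*pi*i = (28/9)*pi*i.
Summing the contributions at k = -21/13 gives (28/9)*pi*i.

Continued minus principal equals (28/9)*pi*i.


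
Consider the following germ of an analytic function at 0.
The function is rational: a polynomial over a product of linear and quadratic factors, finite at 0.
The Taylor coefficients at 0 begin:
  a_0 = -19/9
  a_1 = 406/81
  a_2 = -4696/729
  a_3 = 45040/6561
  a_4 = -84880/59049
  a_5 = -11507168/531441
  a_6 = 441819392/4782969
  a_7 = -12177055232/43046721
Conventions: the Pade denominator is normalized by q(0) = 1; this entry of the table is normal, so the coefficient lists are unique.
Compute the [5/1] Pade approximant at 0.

Taylor coefficients needed (read off): a_0 = -19/9, a_1 = 406/81, a_2 = -4696/729, a_3 = 45040/6561, a_4 = -84880/59049, a_5 = -11507168/531441, a_6 = 441819392/4782969.
Write the denominator as Q(θ) = 1 + q1*θ. Requiring Q*f - P = O(θ^7) with deg P <= 5 kills the coefficients of θ^6..θ^6 in Q*f:
  θ^6: a_6 + q1*a_5 = 0, i.e. 441819392/4782969 + (-11507168/531441)*q1 = 0.
Solving this linear system: q1 = 13806856/3236391.
The numerator is Q*f truncated at degree 5: P0 = a_0 = -19/9; P1 = a_1 + q1*a_0 = -38777690/9709173; P2 = a_2 + q1*a_1 = 48356872/3236391; P3 = a_3 + q1*a_2 = -200167312/9709173; P4 = a_4 + q1*a_3 = 270387760/9709173; P5 = a_5 + q1*a_4 = -29974496/1078797.

The Pade approximant has numerator coefficients [-19/9, -38777690/9709173, 48356872/3236391, -200167312/9709173, 270387760/9709173, -29974496/1078797]; denominator coefficients [1, 13806856/3236391].


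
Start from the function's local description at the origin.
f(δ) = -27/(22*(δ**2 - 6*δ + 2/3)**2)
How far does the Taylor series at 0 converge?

Denominator factor (δ**2 - 6*δ + 2/3)^2: discriminant 100/3, real irrational roots 3 + (5/3)*sqrt(3) and 3 - (5/3)*sqrt(3); poles of order 2, moduli 3 + (5/3)*sqrt(3) and 3 - (5/3)*sqrt(3).
The radius of convergence is the smallest modulus among the singular points: 3 - (5/3)*sqrt(3).

The radius of convergence is 3 - (5/3)*sqrt(3).


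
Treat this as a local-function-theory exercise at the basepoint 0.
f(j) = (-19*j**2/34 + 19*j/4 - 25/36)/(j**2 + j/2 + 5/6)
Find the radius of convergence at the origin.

The radius of convergence is (1/6)*sqrt(30).

Denominator factor (j**2 + j/2 + 5/6): discriminant -37/12, complex-conjugate roots (-1/4) + ((1/12)*sqrt(111))*i and (-1/4) - ((1/12)*sqrt(111))*i; poles of order 1, moduli (1/6)*sqrt(30) and (1/6)*sqrt(30).
The radius of convergence is the smallest modulus among the singular points: (1/6)*sqrt(30).


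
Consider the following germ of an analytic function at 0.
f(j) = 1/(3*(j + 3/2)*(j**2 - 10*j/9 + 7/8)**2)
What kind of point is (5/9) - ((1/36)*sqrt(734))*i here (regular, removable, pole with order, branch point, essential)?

The denominator factor j**2 - 10*j/9 + 7/8 vanishes at (5/9) - ((1/36)*sqrt(734))*i and appears to the power 2; the numerator there equals 1/3, nonzero, and no other factor vanishes.
Hence a pole whose order is the multiplicity, 2.

The point is a pole of order 2.


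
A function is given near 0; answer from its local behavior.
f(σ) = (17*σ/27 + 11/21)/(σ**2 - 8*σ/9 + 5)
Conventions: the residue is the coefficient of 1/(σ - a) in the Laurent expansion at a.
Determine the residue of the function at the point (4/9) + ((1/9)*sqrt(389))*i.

The factor σ**2 - 8*σ/9 + 5 splits as (σ - a)(σ - a') with a = (4/9) + ((1/9)*sqrt(389))*i, a' = (4/9) - ((1/9)*sqrt(389))*i. At the order-1 pole a set g(σ) = (σ - a)*f(σ) = [17*σ/27 + 11/21] / (σ - a').
Simple pole: residue = g(a) at a = (4/9) + ((1/9)*sqrt(389))*i, which is (17/54) - ((1367/147042)*sqrt(389))*i.

The residue is (17/54) - ((1367/147042)*sqrt(389))*i.


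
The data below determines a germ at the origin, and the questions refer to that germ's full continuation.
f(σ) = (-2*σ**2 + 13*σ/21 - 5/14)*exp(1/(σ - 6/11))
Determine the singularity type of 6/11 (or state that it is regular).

The point is an essential singularity.

The exponent 1/(σ - (6/11)) has a pole at 6/11, so exp(1/(σ - (6/11))) takes every nonzero value near it: an essential singularity (not a pole of any order).


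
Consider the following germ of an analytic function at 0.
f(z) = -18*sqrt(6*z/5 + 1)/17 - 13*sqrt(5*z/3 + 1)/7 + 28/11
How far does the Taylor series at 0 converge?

The radius of convergence is 3/5.

Branch term (-13/7)*sqrt(1 - z/(-3/5)): its argument vanishes at z = -3/5, a square-root branch point, modulus 3/5.
Branch term (-18/17)*sqrt(1 - z/(-5/6)): its argument vanishes at z = -5/6, a square-root branch point, modulus 5/6.
The radius of convergence is the smallest modulus among the singular points: 3/5.


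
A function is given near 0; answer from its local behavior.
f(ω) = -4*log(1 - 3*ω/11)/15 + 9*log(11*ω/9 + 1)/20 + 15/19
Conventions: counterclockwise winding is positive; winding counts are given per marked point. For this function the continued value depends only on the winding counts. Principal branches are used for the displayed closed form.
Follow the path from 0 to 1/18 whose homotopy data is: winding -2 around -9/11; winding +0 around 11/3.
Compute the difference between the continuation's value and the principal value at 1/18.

Continued minus principal equals -(9/5)*pi*i.

The rational part is single-valued and drops out of the difference; each branch term changes only by its own monodromy.
(-4/15)*log(1 - ω/(11/3)): winding 0 around 11/3, so this term returns to its principal value, contribution 0.
(9/20)*log(1 - ω/(-9/11)): each positive loop around -9/11 adds 2*pi*i to the log, so winding -2 contributes (9/20)*(-2)*2*pi*i = -(9/5)*pi*i.
Summing the contributions at ω = 1/18 gives -(9/5)*pi*i.


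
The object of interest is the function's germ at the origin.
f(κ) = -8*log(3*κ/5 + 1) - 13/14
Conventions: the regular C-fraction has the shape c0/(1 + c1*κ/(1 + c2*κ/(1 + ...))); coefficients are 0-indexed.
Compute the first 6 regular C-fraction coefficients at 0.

Taylor coefficients (expand at 0): a_0 = -13/14, a_1 = -24/5, a_2 = 36/25, a_3 = -72/125, a_4 = 162/625, a_5 = -1944/15625.
c0 = a_0 = -13/14. Peel one level at a time: if S = 1 + c*κ/S' with S'(0) = 1, then c is the κ-coefficient of S and S' = c*κ/(S - 1).
S_1 = c0/f = 1 + (-336/65)*κ + (119448/4225)*κ^2 + ...; c1 = -336/65.
S_2 = c1*κ/(S_1 - 1) = 1 + (711/130)*κ + (-3/100)*κ^2 + ...; c2 = 711/130.
S_3 = c2*κ/(S_2 - 1) = 1 + (13/2370)*κ + (-4537/2808450)*κ^2 + ...; c3 = 13/2370.
S_4 = c3*κ/(S_3 - 1) = 1 + (349/1185)*κ + (-3/125)*κ^2 + ...; c4 = 349/1185.
S_5 = c4*κ/(S_4 - 1) = 1 + (711/8725)*κ + ...; c5 = 711/8725.

The regular C-fraction coefficients are [-13/14, -336/65, 711/130, 13/2370, 349/1185, 711/8725].


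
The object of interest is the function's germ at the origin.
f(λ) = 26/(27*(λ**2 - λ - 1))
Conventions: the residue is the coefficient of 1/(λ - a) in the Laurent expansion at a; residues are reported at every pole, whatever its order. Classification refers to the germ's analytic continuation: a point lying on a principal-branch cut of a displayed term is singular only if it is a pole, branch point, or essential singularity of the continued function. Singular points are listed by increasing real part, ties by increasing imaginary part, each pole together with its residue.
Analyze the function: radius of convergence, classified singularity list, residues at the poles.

Radius of convergence at 0: -1/2 + (1/2)*sqrt(5).
At 1/2 - (1/2)*sqrt(5): a pole of order 1; residue -(26/135)*sqrt(5).
At 1/2 + (1/2)*sqrt(5): a pole of order 1; residue (26/135)*sqrt(5).

Denominator factor (λ**2 - λ - 1): discriminant 5, real irrational roots 1/2 + (1/2)*sqrt(5) and 1/2 - (1/2)*sqrt(5); poles of order 1, moduli 1/2 + (1/2)*sqrt(5) and -1/2 + (1/2)*sqrt(5).
The radius of convergence is the smallest modulus among the singular points: -1/2 + (1/2)*sqrt(5).
The factor λ**2 - λ - 1 splits as (λ - a)(λ - a') with a = 1/2 - (1/2)*sqrt(5), a' = 1/2 + (1/2)*sqrt(5). At the order-1 pole a set g(λ) = (λ - a)*f(λ) = [26/27] / (λ - a').
Simple pole: residue = g(a) at a = 1/2 - (1/2)*sqrt(5), which is -(26/135)*sqrt(5).
The factor λ**2 - λ - 1 splits as (λ - a)(λ - a') with a = 1/2 + (1/2)*sqrt(5), a' = 1/2 - (1/2)*sqrt(5). At the order-1 pole a set g(λ) = (λ - a)*f(λ) = [26/27] / (λ - a').
Simple pole: residue = g(a) at a = 1/2 + (1/2)*sqrt(5), which is (26/135)*sqrt(5).
List the singular points by increasing real part (a conjugate pair: the negative imaginary part first).


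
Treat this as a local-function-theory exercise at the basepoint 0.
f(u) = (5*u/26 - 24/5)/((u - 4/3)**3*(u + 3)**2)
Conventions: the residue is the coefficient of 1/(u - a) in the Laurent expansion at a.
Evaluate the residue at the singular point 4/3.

The residue is -80541/1856465.

At the order-3 pole 4/3 set g(u) = (u - (4/3))^3*f(u) = (5*u/26 - 24/5)/(u + 3)**2.
Order-3 pole: residue = g''(a)/2; g''(4/3) = -161082/1856465, so the residue is -80541/1856465.


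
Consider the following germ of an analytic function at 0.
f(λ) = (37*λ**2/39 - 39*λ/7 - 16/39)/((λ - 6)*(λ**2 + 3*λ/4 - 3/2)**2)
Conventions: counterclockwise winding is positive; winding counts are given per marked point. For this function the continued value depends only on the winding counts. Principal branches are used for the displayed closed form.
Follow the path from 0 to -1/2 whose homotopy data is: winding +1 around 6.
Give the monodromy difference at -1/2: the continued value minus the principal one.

Continued minus principal equals 0.

The function is rational, hence single-valued: continuing it around any pole returns the same value, so the difference is 0.


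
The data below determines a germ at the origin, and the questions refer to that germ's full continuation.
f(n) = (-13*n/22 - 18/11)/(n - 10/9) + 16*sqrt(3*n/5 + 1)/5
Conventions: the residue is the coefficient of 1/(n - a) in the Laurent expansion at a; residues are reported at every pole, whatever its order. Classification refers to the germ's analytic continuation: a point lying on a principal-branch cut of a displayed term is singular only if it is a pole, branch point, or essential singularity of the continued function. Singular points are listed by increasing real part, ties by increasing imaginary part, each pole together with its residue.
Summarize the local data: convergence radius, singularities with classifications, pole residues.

Denominator factor (n - 10/9): pole of order 1 at 10/9, modulus 10/9.
Branch term (16/5)*sqrt(1 - n/(-5/3)): its argument vanishes at n = -5/3, a square-root branch point, modulus 5/3.
The radius of convergence is the smallest modulus among the singular points: 10/9.
The branch term is analytic at 10/9 and contributes nothing to the residue; only the rational part matters.
At the order-1 pole 10/9 set g(n) = (n - (10/9))*(rational part) = -13*n/22 - 18/11.
Simple pole: residue = g(a) at a = 10/9, which is -227/99.
List the singular points by increasing real part (a conjugate pair: the negative imaginary part first).

Radius of convergence at 0: 10/9.
At -5/3: an algebraic (square-root) branch point.
At 10/9: a pole of order 1; residue -227/99.


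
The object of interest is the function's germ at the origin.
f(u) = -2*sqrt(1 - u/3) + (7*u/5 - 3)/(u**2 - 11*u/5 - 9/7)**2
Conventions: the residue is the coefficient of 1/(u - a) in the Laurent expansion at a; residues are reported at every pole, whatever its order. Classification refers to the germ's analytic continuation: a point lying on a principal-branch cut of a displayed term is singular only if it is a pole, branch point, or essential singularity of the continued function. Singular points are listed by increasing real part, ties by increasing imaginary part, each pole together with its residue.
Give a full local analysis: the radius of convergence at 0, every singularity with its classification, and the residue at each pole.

Denominator factor (u**2 - 11*u/5 - 9/7)^2: discriminant 1747/175, real irrational roots 11/10 + (1/70)*sqrt(12229) and 11/10 - (1/70)*sqrt(12229); poles of order 2, moduli 11/10 + (1/70)*sqrt(12229) and -11/10 + (1/70)*sqrt(12229).
Branch term (-2)*sqrt(1 - u/(3)): its argument vanishes at u = 3, a square-root branch point, modulus 3.
The radius of convergence is the smallest modulus among the singular points: -11/10 + (1/70)*sqrt(12229).
The branch term is analytic at 11/10 - (1/70)*sqrt(12229) and contributes nothing to the residue; only the rational part matters.
The factor u**2 - 11*u/5 - 9/7 splits as (u - a)(u - a') with a = 11/10 - (1/70)*sqrt(12229), a' = 11/10 + (1/70)*sqrt(12229). At the order-2 pole a set g(u) = (u - a)^2*(rational part) = [7*u/5 - 3] / (u - a')^2.
Order-2 pole: residue = g'(a); g'(11/10 - (1/70)*sqrt(12229)) = -(2555/3052009)*sqrt(12229), so the residue is -(2555/3052009)*sqrt(12229).
The branch term is analytic at 11/10 + (1/70)*sqrt(12229) and contributes nothing to the residue; only the rational part matters.
The factor u**2 - 11*u/5 - 9/7 splits as (u - a)(u - a') with a = 11/10 + (1/70)*sqrt(12229), a' = 11/10 - (1/70)*sqrt(12229). At the order-2 pole a set g(u) = (u - a)^2*(rational part) = [7*u/5 - 3] / (u - a')^2.
Order-2 pole: residue = g'(a); g'(11/10 + (1/70)*sqrt(12229)) = (2555/3052009)*sqrt(12229), so the residue is (2555/3052009)*sqrt(12229).
List the singular points by increasing real part (a conjugate pair: the negative imaginary part first).

Radius of convergence at 0: -11/10 + (1/70)*sqrt(12229).
At 11/10 - (1/70)*sqrt(12229): a pole of order 2; residue -(2555/3052009)*sqrt(12229).
At 11/10 + (1/70)*sqrt(12229): a pole of order 2; residue (2555/3052009)*sqrt(12229).
At 3: an algebraic (square-root) branch point.


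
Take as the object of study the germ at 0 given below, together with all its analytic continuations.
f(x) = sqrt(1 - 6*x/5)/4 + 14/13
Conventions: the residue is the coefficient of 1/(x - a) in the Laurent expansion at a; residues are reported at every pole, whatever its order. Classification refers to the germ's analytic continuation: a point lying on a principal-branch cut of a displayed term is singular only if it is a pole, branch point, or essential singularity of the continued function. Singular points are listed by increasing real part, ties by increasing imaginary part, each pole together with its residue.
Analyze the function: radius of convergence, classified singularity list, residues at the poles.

Radius of convergence at 0: 5/6.
At 5/6: an algebraic (square-root) branch point.

Branch term (1/4)*sqrt(1 - x/(5/6)): its argument vanishes at x = 5/6, a square-root branch point, modulus 5/6.
The radius of convergence is the smallest modulus among the singular points: 5/6.


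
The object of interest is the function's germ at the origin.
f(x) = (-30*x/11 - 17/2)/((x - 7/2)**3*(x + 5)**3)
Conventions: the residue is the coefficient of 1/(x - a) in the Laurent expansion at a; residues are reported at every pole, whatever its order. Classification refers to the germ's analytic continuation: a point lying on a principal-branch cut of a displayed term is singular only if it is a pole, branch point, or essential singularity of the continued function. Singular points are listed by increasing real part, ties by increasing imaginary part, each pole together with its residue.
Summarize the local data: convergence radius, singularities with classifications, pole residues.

Radius of convergence at 0: 7/2.
At -5: a pole of order 3; residue 13632/15618427.
At 7/2: a pole of order 3; residue -13632/15618427.

Denominator factor (x - 7/2)^3: pole of order 3 at 7/2, modulus 7/2.
Denominator factor (x + 5)^3: pole of order 3 at -5, modulus 5.
The radius of convergence is the smallest modulus among the singular points: 7/2.
At the order-3 pole -5 set g(x) = (x - (-5))^3*f(x) = (-30*x/11 - 17/2)/(x - 7/2)**3.
Order-3 pole: residue = g''(a)/2; g''(-5) = 27264/15618427, so the residue is 13632/15618427.
At the order-3 pole 7/2 set g(x) = (x - (7/2))^3*f(x) = (-30*x/11 - 17/2)/(x + 5)**3.
Order-3 pole: residue = g''(a)/2; g''(7/2) = -27264/15618427, so the residue is -13632/15618427.
List the singular points by increasing real part (a conjugate pair: the negative imaginary part first).


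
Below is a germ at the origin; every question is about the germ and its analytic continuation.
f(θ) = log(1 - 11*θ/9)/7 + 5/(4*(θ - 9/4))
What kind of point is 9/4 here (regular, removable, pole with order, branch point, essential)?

The point is a pole of order 1.

The denominator factor θ - 9/4 vanishes at 9/4 and appears to the power 1; the numerator there equals 5/4, nonzero, and no other factor vanishes.
The branch terms are analytic at this point.
Hence a pole whose order is the multiplicity, 1.


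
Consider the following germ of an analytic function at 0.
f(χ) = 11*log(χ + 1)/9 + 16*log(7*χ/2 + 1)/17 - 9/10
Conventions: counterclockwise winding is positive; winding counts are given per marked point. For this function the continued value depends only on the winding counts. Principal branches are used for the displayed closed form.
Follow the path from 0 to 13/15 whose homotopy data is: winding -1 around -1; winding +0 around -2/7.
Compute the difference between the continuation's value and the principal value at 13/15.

The rational part is single-valued and drops out of the difference; each branch term changes only by its own monodromy.
(16/17)*log(1 - χ/(-2/7)): winding 0 around -2/7, so this term returns to its principal value, contribution 0.
(11/9)*log(1 - χ/(-1)): each positive loop around -1 adds 2*pi*i to the log, so winding -1 contributes (11/9)*(-1)*2*pi*i = -(22/9)*pi*i.
Summing the contributions at χ = 13/15 gives -(22/9)*pi*i.

Continued minus principal equals -(22/9)*pi*i.


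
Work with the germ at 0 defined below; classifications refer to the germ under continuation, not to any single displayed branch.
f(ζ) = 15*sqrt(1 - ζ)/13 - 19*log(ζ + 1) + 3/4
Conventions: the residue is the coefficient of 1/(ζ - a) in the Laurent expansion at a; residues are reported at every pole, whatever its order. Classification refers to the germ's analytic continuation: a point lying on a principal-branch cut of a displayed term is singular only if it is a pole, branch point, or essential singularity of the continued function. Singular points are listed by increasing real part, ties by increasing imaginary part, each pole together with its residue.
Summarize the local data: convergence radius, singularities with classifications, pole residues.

Branch term (-19)*log(1 - ζ/(-1)): its argument vanishes at ζ = -1, a logarithmic branch point, modulus 1.
Branch term (15/13)*sqrt(1 - ζ/(1)): its argument vanishes at ζ = 1, a square-root branch point, modulus 1.
The radius of convergence is the smallest modulus among the singular points: 1.
List the singular points by increasing real part (a conjugate pair: the negative imaginary part first).

Radius of convergence at 0: 1.
At -1: a logarithmic branch point.
At 1: an algebraic (square-root) branch point.


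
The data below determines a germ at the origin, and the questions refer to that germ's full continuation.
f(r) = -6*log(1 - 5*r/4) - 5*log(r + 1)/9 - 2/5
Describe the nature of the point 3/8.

The point is a regular point.

There is no denominator, hence no pole anywhere.
Branch term log(1 - r/(4/5)): argument at 3/8 is 17/32, nonzero, so 3/8 is not its branch point (a point on a principal cut is still regular for the continued germ).
Branch term log(1 - r/(-1)): argument at 3/8 is 11/8, nonzero, so 3/8 is not its branch point (a point on a principal cut is still regular for the continued germ).
So the germ continues analytically to 3/8.


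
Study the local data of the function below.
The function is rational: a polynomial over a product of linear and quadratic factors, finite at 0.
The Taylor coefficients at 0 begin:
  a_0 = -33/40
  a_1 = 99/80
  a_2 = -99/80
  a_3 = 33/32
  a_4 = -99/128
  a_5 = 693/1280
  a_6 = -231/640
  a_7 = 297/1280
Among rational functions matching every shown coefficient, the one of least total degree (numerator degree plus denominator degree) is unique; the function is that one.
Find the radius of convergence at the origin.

The radius of convergence is 2.

No rational of total degree below 3 reproduces all 8 coefficients; solving the [0/3] Pade equations on them gives f(n) = -33/(5*(n + 2)**3), whose expansion matches every shown term.
Denominator factor (n + 2)^3: pole of order 3 at -2, modulus 2.
The radius of convergence is the smallest modulus among the singular points: 2.


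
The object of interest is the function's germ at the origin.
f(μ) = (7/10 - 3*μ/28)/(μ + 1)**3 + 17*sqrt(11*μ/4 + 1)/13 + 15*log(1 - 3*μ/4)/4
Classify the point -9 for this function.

The point is a regular point.

Denominator factors: μ + 1 = -8 at μ = -9 — none vanishes.
Branch term sqrt(1 - μ/(-4/11)): argument at -9 is -95/4, nonzero, so -9 is not its branch point (a point on a principal cut is still regular for the continued germ).
Branch term log(1 - μ/(4/3)): argument at -9 is 31/4, nonzero, so -9 is not its branch point (a point on a principal cut is still regular for the continued germ).
So the germ continues analytically to -9.


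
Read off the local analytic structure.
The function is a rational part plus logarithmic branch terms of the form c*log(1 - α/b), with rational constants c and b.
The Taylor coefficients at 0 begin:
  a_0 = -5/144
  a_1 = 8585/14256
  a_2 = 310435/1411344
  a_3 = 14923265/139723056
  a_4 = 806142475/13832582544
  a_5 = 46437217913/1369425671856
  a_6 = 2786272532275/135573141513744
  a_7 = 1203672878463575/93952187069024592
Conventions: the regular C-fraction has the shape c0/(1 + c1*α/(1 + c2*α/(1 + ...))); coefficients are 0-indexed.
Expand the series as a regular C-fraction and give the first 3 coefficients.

Taylor coefficients (read off): a_0 = -5/144, a_1 = 8585/14256, a_2 = 310435/1411344.
c0 = a_0 = -5/144. Peel one level at a time: if S = 1 + c*α/S' with S'(0) = 1, then c is the α-coefficient of S and S' = c*α/(S - 1).
S_1 = c0/f = 1 + (1717/99)*α + (111488/363)*α^2 + ...; c1 = 1717/99.
S_2 = c1*α/(S_1 - 1) = 1 + (-334464/18887)*α + ...; c2 = -334464/18887.

The regular C-fraction coefficients are [-5/144, 1717/99, -334464/18887].


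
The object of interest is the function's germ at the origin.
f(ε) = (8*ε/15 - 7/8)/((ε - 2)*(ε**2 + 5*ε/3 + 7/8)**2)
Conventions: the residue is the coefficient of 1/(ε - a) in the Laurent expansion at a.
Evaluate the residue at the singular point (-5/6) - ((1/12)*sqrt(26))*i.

The residue is (-276/194045) + ((1945902/6558721)*sqrt(26))*i.


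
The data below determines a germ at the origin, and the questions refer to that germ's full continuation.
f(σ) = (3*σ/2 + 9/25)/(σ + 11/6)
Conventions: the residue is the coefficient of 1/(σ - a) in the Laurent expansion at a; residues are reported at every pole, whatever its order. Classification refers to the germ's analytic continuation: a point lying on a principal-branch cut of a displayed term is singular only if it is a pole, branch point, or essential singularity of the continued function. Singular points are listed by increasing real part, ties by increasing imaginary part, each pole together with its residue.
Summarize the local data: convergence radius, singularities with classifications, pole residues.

Radius of convergence at 0: 11/6.
At -11/6: a pole of order 1; residue -239/100.

Denominator factor (σ + 11/6): pole of order 1 at -11/6, modulus 11/6.
The radius of convergence is the smallest modulus among the singular points: 11/6.
At the order-1 pole -11/6 set g(σ) = (σ - (-11/6))*f(σ) = 3*σ/2 + 9/25.
Simple pole: residue = g(a) at a = -11/6, which is -239/100.


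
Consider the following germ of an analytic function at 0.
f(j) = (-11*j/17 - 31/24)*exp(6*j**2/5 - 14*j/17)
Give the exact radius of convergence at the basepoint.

The factor exp(6*j**2/5 - 14*j/17) is entire and contributes no finite singular point.
The polynomial part has no poles.
No finite singular points: the Taylor series at 0 converges everywhere.

The radius of convergence is infinite.


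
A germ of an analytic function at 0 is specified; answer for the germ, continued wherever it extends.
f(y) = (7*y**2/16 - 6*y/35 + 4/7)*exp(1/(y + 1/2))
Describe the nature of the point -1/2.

The point is an essential singularity.

The exponent 1/(y - (-1/2)) has a pole at -1/2, so exp(1/(y - (-1/2))) takes every nonzero value near it: an essential singularity (not a pole of any order).


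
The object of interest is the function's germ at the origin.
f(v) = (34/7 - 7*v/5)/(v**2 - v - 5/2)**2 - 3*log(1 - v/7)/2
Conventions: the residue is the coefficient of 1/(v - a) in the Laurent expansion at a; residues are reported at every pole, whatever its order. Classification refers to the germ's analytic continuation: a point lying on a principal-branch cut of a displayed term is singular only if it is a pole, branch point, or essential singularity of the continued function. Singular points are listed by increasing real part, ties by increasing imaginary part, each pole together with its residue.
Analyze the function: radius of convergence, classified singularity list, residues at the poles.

Radius of convergence at 0: -1/2 + (1/2)*sqrt(11).
At 1/2 - (1/2)*sqrt(11): a pole of order 2; residue (291/4235)*sqrt(11).
At 1/2 + (1/2)*sqrt(11): a pole of order 2; residue -(291/4235)*sqrt(11).
At 7: a logarithmic branch point.

Denominator factor (v**2 - v - 5/2)^2: discriminant 11, real irrational roots 1/2 + (1/2)*sqrt(11) and 1/2 - (1/2)*sqrt(11); poles of order 2, moduli 1/2 + (1/2)*sqrt(11) and -1/2 + (1/2)*sqrt(11).
Branch term (-3/2)*log(1 - v/(7)): its argument vanishes at v = 7, a logarithmic branch point, modulus 7.
The radius of convergence is the smallest modulus among the singular points: -1/2 + (1/2)*sqrt(11).
The branch term is analytic at 1/2 - (1/2)*sqrt(11) and contributes nothing to the residue; only the rational part matters.
The factor v**2 - v - 5/2 splits as (v - a)(v - a') with a = 1/2 - (1/2)*sqrt(11), a' = 1/2 + (1/2)*sqrt(11). At the order-2 pole a set g(v) = (v - a)^2*(rational part) = [34/7 - 7*v/5] / (v - a')^2.
Order-2 pole: residue = g'(a); g'(1/2 - (1/2)*sqrt(11)) = (291/4235)*sqrt(11), so the residue is (291/4235)*sqrt(11).
The branch term is analytic at 1/2 + (1/2)*sqrt(11) and contributes nothing to the residue; only the rational part matters.
The factor v**2 - v - 5/2 splits as (v - a)(v - a') with a = 1/2 + (1/2)*sqrt(11), a' = 1/2 - (1/2)*sqrt(11). At the order-2 pole a set g(v) = (v - a)^2*(rational part) = [34/7 - 7*v/5] / (v - a')^2.
Order-2 pole: residue = g'(a); g'(1/2 + (1/2)*sqrt(11)) = -(291/4235)*sqrt(11), so the residue is -(291/4235)*sqrt(11).
List the singular points by increasing real part (a conjugate pair: the negative imaginary part first).


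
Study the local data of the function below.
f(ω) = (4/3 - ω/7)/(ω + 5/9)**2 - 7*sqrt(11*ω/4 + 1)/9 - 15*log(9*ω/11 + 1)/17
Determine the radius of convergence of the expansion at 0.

The radius of convergence is 4/11.

Denominator factor (ω + 5/9)^2: pole of order 2 at -5/9, modulus 5/9.
Branch term (-7/9)*sqrt(1 - ω/(-4/11)): its argument vanishes at ω = -4/11, a square-root branch point, modulus 4/11.
Branch term (-15/17)*log(1 - ω/(-11/9)): its argument vanishes at ω = -11/9, a logarithmic branch point, modulus 11/9.
The radius of convergence is the smallest modulus among the singular points: 4/11.


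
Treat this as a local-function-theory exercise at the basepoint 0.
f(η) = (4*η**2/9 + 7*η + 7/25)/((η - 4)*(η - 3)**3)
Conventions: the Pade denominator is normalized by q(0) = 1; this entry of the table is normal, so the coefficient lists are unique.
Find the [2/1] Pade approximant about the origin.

Taylor coefficients needed (expand at 0): a_0 = 7/2700, a_1 = 49/720, a_2 = 34087/388800, a_3 = 327541/4665600.
Write the denominator as Q(η) = 1 + q1*η. Requiring Q*f - P = O(η^4) with deg P <= 2 kills the coefficients of η^3..η^3 in Q*f:
  η^3: a_3 + q1*a_2 = 0, i.e. 327541/4665600 + (34087/388800)*q1 = 0.
Solving this linear system: q1 = -327541/409044.
The numerator is Q*f truncated at degree 2: P0 = a_0 = 7/2700; P1 = a_1 + q1*a_0 = 9108631/138052350; P2 = a_2 + q1*a_1 = 27480979/828314100.

The Pade approximant has numerator coefficients [7/2700, 9108631/138052350, 27480979/828314100]; denominator coefficients [1, -327541/409044].


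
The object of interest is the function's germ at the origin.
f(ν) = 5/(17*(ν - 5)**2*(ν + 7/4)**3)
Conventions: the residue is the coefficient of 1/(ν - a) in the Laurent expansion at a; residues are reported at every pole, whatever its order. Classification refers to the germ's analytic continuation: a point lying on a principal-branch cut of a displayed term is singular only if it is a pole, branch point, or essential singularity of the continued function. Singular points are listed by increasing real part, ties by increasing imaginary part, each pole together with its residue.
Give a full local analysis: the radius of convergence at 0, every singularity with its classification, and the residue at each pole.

Denominator factor (ν - 5)^2: pole of order 2 at 5, modulus 5.
Denominator factor (ν + 7/4)^3: pole of order 3 at -7/4, modulus 7/4.
The radius of convergence is the smallest modulus among the singular points: 7/4.
At the order-3 pole -7/4 set g(ν) = (ν - (-7/4))^3*f(ν) = 5/(17*(ν - 5)**2).
Order-3 pole: residue = g''(a)/2; g''(-7/4) = 2560/3011499, so the residue is 1280/3011499.
At the order-2 pole 5 set g(ν) = (ν - (5))^2*f(ν) = 5/(17*(ν + 7/4)**3).
Order-2 pole: residue = g'(a); g'(5) = -1280/3011499, so the residue is -1280/3011499.
List the singular points by increasing real part (a conjugate pair: the negative imaginary part first).

Radius of convergence at 0: 7/4.
At -7/4: a pole of order 3; residue 1280/3011499.
At 5: a pole of order 2; residue -1280/3011499.


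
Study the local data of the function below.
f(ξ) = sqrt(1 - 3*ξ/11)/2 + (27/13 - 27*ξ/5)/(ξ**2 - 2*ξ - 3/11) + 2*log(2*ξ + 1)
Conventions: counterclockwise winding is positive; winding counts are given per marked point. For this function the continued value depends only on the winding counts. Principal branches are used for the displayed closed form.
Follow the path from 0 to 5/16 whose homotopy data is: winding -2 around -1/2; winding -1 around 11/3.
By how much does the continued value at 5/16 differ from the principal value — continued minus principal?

Continued minus principal equals (-(1/44)*sqrt(1771)) - ((8)*pi)*i.

The rational part is single-valued and drops out of the difference; each branch term changes only by its own monodromy.
(1/2)*sqrt(1 - ξ/(11/3)): winding -1 is odd, the square root flips sign, contributing -2*(1/2)*sqrt(1 - (5/16)/(11/3)) = -2*(1/2)*sqrt(161/176) = -(1/44)*sqrt(1771).
(2)*log(1 - ξ/(-1/2)): each positive loop around -1/2 adds 2*pi*i to the log, so winding -2 contributes (2)*(-2)*2*pi*i = -(8)*pi*i.
Summing the contributions at ξ = 5/16 gives (-(1/44)*sqrt(1771)) - ((8)*pi)*i.


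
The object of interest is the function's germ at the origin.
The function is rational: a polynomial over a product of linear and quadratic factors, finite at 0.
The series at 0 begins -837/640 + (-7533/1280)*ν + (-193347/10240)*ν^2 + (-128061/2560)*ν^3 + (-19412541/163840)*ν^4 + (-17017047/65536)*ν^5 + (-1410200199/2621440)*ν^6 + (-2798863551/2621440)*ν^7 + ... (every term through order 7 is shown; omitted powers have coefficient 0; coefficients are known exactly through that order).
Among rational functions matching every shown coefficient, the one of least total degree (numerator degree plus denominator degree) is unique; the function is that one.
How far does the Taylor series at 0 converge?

The radius of convergence is 2/3.

No rational of total degree below 6 reproduces all 8 coefficients; solving the [0/6] Pade equations on them gives f(ν) = -31/(30*(ν - 2/3)**2*(ν**2 + ν - 4/3)**2), whose expansion matches every shown term.
Denominator factor (ν - 2/3)^2: pole of order 2 at 2/3, modulus 2/3.
Denominator factor (ν**2 + ν - 4/3)^2: discriminant 19/3, real irrational roots -1/2 + (1/6)*sqrt(57) and -1/2 - (1/6)*sqrt(57); poles of order 2, moduli -1/2 + (1/6)*sqrt(57) and 1/2 + (1/6)*sqrt(57).
The radius of convergence is the smallest modulus among the singular points: 2/3.


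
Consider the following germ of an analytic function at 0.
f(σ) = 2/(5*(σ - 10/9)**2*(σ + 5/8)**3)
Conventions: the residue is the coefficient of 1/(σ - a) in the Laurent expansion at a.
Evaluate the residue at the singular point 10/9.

The residue is -161243136/1220703125.

At the order-2 pole 10/9 set g(σ) = (σ - (10/9))^2*f(σ) = 2/(5*(σ + 5/8)**3).
Order-2 pole: residue = g'(a); g'(10/9) = -161243136/1220703125, so the residue is -161243136/1220703125.


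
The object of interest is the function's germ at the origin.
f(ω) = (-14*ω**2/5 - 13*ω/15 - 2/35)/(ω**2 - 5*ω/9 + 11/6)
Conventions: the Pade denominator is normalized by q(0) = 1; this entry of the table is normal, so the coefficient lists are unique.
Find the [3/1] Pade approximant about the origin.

Taylor coefficients needed (expand at 0): a_0 = -12/385, a_1 = -2042/4235, a_2 = -231488/139755, a_3 = -1101932/4611915, a_4 = 126484552/152193195.
Write the denominator as Q(ω) = 1 + q1*ω. Requiring Q*f - P = O(ω^5) with deg P <= 3 kills the coefficients of ω^4..ω^4 in Q*f:
  ω^4: a_4 + q1*a_3 = 0, i.e. 126484552/152193195 + (-1101932/4611915)*q1 = 0.
Solving this linear system: q1 = 31621138/9090939.
The numerator is Q*f truncated at degree 3: P0 = a_0 = -12/385; P1 = a_1 + q1*a_0 = -62638258/106060955; P2 = a_2 + q1*a_1 = -70711500/21212191; P3 = a_3 + q1*a_2 = -127280700/21212191.

The Pade approximant has numerator coefficients [-12/385, -62638258/106060955, -70711500/21212191, -127280700/21212191]; denominator coefficients [1, 31621138/9090939].


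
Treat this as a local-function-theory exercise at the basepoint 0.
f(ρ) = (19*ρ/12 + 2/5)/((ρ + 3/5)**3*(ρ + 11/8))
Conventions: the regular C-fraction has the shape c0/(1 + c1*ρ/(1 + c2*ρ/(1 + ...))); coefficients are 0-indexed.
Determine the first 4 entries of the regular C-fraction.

The regular C-fraction coefficients are [400/297, 467/264, -31475/11208, 8139544/1763859].

Taylor coefficients (expand at 0): a_0 = 400/297, a_1 = -23350/9801, a_2 = -266950/107811, a_3 = 302057900/10673289.
c0 = a_0 = 400/297. Peel one level at a time: if S = 1 + c*ρ/S' with S'(0) = 1, then c is the ρ-coefficient of S and S' = c*ρ/(S - 1).
S_1 = c0/f = 1 + (467/264)*ρ + (31475/6336)*ρ^2 + ...; c1 = 467/264.
S_2 = c1*ρ/(S_1 - 1) = 1 + (-31475/11208)*ρ + (25436075/1962801)*ρ^2 + ...; c2 = -31475/11208.
S_3 = c2*ρ/(S_2 - 1) = 1 + (8139544/1763859)*ρ + ...; c3 = 8139544/1763859.


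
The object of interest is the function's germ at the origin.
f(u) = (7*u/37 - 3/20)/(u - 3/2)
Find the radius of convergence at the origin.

Denominator factor (u - 3/2): pole of order 1 at 3/2, modulus 3/2.
The radius of convergence is the smallest modulus among the singular points: 3/2.

The radius of convergence is 3/2.


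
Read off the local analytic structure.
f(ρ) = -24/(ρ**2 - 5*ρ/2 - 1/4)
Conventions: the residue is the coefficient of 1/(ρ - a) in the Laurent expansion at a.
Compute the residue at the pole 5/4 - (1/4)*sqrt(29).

The residue is (48/29)*sqrt(29).

The factor ρ**2 - 5*ρ/2 - 1/4 splits as (ρ - a)(ρ - a') with a = 5/4 - (1/4)*sqrt(29), a' = 5/4 + (1/4)*sqrt(29). At the order-1 pole a set g(ρ) = (ρ - a)*f(ρ) = [-24] / (ρ - a').
Simple pole: residue = g(a) at a = 5/4 - (1/4)*sqrt(29), which is (48/29)*sqrt(29).


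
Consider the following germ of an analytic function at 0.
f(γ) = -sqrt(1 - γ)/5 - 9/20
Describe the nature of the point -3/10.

There is no denominator, hence no pole anywhere.
Branch term sqrt(1 - γ/(1)): argument at -3/10 is 13/10, nonzero, so -3/10 is not its branch point (a point on a principal cut is still regular for the continued germ).
So the germ continues analytically to -3/10.

The point is a regular point.


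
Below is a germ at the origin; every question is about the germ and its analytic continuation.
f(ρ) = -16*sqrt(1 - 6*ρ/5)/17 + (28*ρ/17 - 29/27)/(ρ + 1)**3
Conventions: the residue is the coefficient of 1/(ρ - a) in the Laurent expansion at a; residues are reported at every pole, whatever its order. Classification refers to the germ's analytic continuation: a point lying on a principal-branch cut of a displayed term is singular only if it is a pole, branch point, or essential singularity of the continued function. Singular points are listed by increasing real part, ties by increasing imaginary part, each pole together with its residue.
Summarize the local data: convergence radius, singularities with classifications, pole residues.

Denominator factor (ρ + 1)^3: pole of order 3 at -1, modulus 1.
Branch term (-16/17)*sqrt(1 - ρ/(5/6)): its argument vanishes at ρ = 5/6, a square-root branch point, modulus 5/6.
The radius of convergence is the smallest modulus among the singular points: 5/6.
The branch term is analytic at -1 and contributes nothing to the residue; only the rational part matters.
At the order-3 pole -1 set g(ρ) = (ρ - (-1))^3*(rational part) = 28*ρ/17 - 29/27.
Order-3 pole: residue = g''(a)/2; g''(-1) = 0, so the residue is 0.
List the singular points by increasing real part (a conjugate pair: the negative imaginary part first).

Radius of convergence at 0: 5/6.
At -1: a pole of order 3; residue 0.
At 5/6: an algebraic (square-root) branch point.
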